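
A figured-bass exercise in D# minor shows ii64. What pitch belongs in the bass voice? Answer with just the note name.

ii in D# minor has root E#; the chord is E#-G#-B#.
The figure 64 means second inversion — the fifth is in the bass.

B#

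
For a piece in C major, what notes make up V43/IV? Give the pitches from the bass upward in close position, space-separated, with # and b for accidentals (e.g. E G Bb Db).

G Bb C E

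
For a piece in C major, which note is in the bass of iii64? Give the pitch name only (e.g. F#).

B

iii in C major has root E; the chord is E-G-B.
The figure 64 means second inversion — the fifth is in the bass.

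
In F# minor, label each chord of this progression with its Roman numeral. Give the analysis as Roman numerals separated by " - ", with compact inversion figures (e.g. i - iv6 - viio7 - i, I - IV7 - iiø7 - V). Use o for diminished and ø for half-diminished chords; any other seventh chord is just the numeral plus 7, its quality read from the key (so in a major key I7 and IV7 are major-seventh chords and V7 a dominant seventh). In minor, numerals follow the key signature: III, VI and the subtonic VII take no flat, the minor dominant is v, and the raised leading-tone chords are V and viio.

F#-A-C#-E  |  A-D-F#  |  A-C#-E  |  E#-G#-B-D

i7 - VI64 - III - viio7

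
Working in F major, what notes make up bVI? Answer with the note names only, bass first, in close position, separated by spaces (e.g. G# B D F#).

Db F Ab

bVI is a major triad on the lowered sixth degree, borrowed from the parallel minor. In F major that root is Db.
So the chord is Db-F-Ab.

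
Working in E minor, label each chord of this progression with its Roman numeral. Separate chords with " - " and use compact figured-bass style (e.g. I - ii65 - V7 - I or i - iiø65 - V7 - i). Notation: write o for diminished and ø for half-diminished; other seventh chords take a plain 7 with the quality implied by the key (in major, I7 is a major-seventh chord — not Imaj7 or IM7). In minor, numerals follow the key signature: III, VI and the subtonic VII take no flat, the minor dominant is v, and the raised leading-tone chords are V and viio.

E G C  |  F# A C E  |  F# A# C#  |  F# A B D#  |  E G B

VI6 - iiø7 - V/V - V43 - i

E-G-C has root C, degree 6 in E minor, so VI6.
F#-A-C-E: root F# is the supertonic; half-diminished seventh chord there is iiø7.
F#-A#-C#: chromatic; F# is V of V, so V/V.
F#-A-B-D# has root B, degree 5 in E minor, so V43.
E-G-B: minor triad on E = scale degree 1 → i.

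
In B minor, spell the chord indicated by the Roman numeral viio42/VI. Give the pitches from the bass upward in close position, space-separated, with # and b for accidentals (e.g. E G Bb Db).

viio42/VI is a secondary leading-tone chord. The target VI is G in B minor; the applied chord is rooted a semitone below, on F#.
Building a fully diminished seventh chord on F# gives F#-A-C-Eb.
The figured bass 42 indicates third inversion, placing the seventh (Eb) in the bass: Eb-F#-A-C.

Eb F# A C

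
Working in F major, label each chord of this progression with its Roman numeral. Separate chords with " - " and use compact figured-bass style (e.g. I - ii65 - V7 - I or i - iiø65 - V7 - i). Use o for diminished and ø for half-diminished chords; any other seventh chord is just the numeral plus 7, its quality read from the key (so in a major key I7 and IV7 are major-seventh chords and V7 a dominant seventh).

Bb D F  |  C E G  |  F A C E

IV - V - I7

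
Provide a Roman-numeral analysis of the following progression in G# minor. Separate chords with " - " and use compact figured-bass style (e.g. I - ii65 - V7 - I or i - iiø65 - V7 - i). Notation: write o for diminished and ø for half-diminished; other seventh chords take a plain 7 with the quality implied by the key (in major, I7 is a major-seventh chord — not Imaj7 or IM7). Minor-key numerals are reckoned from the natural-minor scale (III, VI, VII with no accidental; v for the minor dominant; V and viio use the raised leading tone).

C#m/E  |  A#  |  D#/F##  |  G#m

C#m/E: minor triad on C# = scale degree 4 → iv6.
A#: a major triad on A#, the applied dominant of V → V/V.
D#/F##: root D# is the dominant; major triad there is V6.
G#m has root G#, degree 1 in G# minor, so i.

iv6 - V/V - V6 - i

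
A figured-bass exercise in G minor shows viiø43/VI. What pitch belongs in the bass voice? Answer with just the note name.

Ab

The applied chord viiø43/VI is rooted on D: D-F-Ab-C.
The figure 43 means second inversion — the fifth is in the bass.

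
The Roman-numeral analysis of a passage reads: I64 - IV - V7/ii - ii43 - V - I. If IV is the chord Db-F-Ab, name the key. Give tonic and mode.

IV is given as Db-F-Ab — a major triad with root Db.
IV on Db implies Db is the subdominant; that puts the tonic at Ab, and the uppercase numeral fits major mode.

Ab major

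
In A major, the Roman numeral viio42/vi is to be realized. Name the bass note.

D

The applied chord viio42/vi is rooted on E#: E#-G#-B-D.
The figure 42 means third inversion — the seventh is in the bass.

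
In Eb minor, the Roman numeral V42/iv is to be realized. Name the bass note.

Db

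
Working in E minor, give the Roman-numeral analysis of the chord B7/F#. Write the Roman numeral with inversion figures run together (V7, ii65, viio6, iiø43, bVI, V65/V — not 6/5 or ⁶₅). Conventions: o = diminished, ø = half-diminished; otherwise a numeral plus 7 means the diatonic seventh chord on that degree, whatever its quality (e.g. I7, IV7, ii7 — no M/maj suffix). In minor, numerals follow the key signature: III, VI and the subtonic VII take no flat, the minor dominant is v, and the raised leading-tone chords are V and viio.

V43

The pitches B-D#-F#-A form a dominant seventh chord rooted on B.
B is scale degree 5 in E minor, and a dominant seventh chord on that degree is written V7.
With F# in the bass the chord is in second inversion, so the figured bass is 43.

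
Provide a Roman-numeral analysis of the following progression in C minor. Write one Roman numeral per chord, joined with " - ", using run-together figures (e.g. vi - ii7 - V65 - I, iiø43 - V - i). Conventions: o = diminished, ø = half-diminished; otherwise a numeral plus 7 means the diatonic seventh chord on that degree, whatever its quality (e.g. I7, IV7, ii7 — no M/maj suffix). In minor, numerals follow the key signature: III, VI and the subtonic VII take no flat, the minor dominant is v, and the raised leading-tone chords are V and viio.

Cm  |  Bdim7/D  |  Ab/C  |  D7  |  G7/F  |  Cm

Cm: minor triad on C = scale degree 1 → i.
Bdim7/D has root B, degree 7 in C minor, so viio65.
Ab/C: major triad on Ab = scale degree 6 → VI6.
D7: a dominant seventh chord on D, the applied dominant of V → V7/V.
G7/F: dominant seventh chord on G = scale degree 5 → V42.
Cm: root C is the tonic; minor triad there is i.

i - viio65 - VI6 - V7/V - V42 - i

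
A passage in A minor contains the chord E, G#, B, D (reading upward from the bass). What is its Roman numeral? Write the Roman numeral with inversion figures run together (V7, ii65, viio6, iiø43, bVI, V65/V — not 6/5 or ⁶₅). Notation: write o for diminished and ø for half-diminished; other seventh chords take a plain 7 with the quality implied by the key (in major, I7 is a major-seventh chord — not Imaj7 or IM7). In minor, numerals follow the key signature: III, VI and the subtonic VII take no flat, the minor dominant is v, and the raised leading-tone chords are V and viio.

V7

The pitches E-G#-B-D form a dominant seventh chord rooted on E.
E is scale degree 5 in A minor, and a dominant seventh chord on that degree is written V7.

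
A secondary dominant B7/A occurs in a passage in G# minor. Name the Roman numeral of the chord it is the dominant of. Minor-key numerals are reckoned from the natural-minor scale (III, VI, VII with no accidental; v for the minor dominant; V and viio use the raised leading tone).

VI

The chord is a dominant seventh chord on B.
A dominant resolves down a perfect fifth: B → E. In G# minor, E is scale degree 6, i.e. VI.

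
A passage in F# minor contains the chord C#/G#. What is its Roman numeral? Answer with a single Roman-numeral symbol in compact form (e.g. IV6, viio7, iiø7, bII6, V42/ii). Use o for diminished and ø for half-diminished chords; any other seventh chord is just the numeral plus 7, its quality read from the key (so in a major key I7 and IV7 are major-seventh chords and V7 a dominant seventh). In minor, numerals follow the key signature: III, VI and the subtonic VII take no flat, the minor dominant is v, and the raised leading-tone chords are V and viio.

V64

Stacked in thirds the chord is C#-E#-G#: a major triad on C#.
C# is scale degree 5 in F# minor, and a major triad on that degree is written V.
With G# in the bass the chord is in second inversion, so the figured bass is 64.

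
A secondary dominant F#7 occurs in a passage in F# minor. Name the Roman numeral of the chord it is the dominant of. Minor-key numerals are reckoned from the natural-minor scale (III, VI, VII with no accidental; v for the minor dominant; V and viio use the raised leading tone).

iv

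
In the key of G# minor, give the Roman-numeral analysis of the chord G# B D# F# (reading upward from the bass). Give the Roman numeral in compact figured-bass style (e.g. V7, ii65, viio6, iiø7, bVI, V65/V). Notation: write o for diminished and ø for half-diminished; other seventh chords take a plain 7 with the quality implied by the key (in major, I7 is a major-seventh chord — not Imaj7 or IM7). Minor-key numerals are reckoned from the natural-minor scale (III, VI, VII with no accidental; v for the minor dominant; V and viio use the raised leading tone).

i7

The pitches G#-B-D#-F# form a minor seventh chord rooted on G#.
G# is scale degree 1 in G# minor, and a minor seventh chord on that degree is written i7.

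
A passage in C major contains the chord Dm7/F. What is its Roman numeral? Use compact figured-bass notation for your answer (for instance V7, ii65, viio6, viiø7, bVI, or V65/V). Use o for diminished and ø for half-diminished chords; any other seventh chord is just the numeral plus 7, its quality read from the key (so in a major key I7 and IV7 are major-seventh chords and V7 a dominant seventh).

Stacked in thirds the chord is D-F-A-C: a minor seventh chord on D.
D is scale degree 2 in C major, and a minor seventh chord on that degree is written ii7.
With F in the bass the chord is in first inversion, so the figured bass is 65.

ii65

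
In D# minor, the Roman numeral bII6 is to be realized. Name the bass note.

bII in D# minor has root E; the chord is E-G#-B.
The figure 6 means first inversion — the third is in the bass.

G#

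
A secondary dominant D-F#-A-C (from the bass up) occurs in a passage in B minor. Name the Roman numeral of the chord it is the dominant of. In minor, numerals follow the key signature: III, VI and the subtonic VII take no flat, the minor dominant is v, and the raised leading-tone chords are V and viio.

The chord is a dominant seventh chord on D.
A dominant resolves down a perfect fifth: D → G. In B minor, G is scale degree 6, i.e. VI.

VI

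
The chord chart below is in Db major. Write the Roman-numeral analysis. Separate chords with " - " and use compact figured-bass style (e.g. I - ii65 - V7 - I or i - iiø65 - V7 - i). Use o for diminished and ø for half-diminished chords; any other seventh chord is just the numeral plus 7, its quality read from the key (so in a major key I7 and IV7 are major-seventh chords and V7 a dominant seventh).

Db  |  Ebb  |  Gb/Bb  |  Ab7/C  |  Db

I - bII - IV6 - V65 - I

Db: root Db is the tonic; major triad there is I.
Ebb: major triad on Ebb — chromatic; Ebb is the lowered second degree, so this is the Neapolitan chord, bII.
Gb/Bb: major triad on Gb = scale degree 4 → IV6.
Ab7/C: root Ab is the dominant; dominant seventh chord there is V65.
Db has root Db, degree 1 in Db major, so I.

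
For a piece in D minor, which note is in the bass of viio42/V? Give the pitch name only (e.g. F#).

The applied chord viio42/V is rooted on G#: G#-B-D-F.
The figure 42 means third inversion — the seventh is in the bass.

F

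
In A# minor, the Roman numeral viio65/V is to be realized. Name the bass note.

F##

The applied chord viio65/V is rooted on D##: D##-F##-A#-C#.
The figure 65 means first inversion — the third is in the bass.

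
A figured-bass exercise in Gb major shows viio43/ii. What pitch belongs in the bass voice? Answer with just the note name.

The applied chord viio43/ii is rooted on G: G-Bb-Db-Fb.
The figure 43 means second inversion — the fifth is in the bass.

Db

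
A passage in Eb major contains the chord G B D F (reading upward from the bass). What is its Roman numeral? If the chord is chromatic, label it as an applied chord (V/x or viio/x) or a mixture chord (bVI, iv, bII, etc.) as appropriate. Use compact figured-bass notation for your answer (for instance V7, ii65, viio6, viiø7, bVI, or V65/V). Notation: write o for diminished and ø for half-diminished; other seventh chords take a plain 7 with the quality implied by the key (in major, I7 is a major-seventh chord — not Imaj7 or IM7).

V7/vi

The pitches G-B-D-F form a dominant seventh chord rooted on G.
G is not a diatonic chord root with this quality in Eb major, but it lies a perfect fifth above C (vi), so the chord functions as an applied dominant of vi.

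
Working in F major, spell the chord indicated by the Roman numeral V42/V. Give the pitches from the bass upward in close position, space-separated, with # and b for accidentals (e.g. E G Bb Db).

F G B D

The slash means an applied dominant: we want the dominant of V. In F major, V is C major, and its dominant is built on G.
Building a dominant seventh chord on G gives G-B-D-F.
With the 42 figure the chord is in third inversion; from the bass F upward in close position it reads F-G-B-D.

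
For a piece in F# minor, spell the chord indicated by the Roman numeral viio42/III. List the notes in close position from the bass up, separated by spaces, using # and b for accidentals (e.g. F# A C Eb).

The slash marks an applied leading-tone chord: viio of III. In F# minor, III is A, so the leading tone to it is G#, a half step below.
Building a fully diminished seventh chord on G# gives G#-B-D-F.
With the 42 figure the chord is in third inversion; from the bass F upward in close position it reads F-G#-B-D.

F G# B D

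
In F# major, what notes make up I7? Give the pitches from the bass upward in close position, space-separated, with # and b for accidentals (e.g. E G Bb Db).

F# A# C# E#

In F# major, the tonic is F#, and the diatonic chord built there is a major seventh chord.
That chord is spelled F#-A#-C#-E#.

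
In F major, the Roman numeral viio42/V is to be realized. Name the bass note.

The applied chord viio42/V is rooted on B: B-D-F-Ab.
The figure 42 means third inversion — the seventh is in the bass.

Ab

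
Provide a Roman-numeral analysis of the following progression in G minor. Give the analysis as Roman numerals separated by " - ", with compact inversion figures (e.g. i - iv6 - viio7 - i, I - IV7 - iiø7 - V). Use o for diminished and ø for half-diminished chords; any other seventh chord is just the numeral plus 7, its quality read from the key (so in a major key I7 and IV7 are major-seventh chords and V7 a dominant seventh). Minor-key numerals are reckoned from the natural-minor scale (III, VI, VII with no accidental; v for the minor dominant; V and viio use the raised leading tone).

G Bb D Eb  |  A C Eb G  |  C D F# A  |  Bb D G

VI65 - iiø7 - V42 - i6

G-Bb-D-Eb: root Eb is the submediant; major seventh chord there is VI65.
A-C-Eb-G: half-diminished seventh chord on A = scale degree 2 → iiø7.
C-D-F#-A: dominant seventh chord on D = scale degree 5 → V42.
Bb-D-G: minor triad on G = scale degree 1 → i6.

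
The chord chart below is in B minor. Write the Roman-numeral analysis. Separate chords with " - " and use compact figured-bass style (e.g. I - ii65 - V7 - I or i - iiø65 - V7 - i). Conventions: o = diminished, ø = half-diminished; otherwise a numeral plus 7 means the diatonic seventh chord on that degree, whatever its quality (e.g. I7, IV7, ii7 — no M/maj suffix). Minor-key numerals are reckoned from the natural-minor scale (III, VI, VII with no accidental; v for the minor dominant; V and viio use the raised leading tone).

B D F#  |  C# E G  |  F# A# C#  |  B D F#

B-D-F# has root B, degree 1 in B minor, so i.
C#-E-G has root C#, degree 2 in B minor, so iio.
F#-A#-C#: root F# is the dominant; major triad there is V.
B-D-F#: root B is the tonic; minor triad there is i.

i - iio - V - i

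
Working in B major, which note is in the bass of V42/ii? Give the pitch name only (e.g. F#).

F#

The applied chord V42/ii is rooted on G#: G#-B#-D#-F#.
The figure 42 means third inversion — the seventh is in the bass.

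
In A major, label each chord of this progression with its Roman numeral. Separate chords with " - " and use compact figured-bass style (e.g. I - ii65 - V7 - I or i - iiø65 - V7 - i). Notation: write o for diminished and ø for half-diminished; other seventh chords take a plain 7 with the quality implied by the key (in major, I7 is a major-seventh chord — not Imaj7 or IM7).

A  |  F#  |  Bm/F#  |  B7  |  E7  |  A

I - V/ii - ii64 - V7/V - V7 - I

A: major triad on A = scale degree 1 → I.
F#: a major triad on F#, the applied dominant of ii → V/ii.
Bm/F#: minor triad on B = scale degree 2 → ii64.
B7: a dominant seventh chord on B, the applied dominant of V → V7/V.
E7: dominant seventh chord on E = scale degree 5 → V7.
A: root A is the tonic; major triad there is I.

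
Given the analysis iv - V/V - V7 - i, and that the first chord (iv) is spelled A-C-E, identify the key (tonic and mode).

E minor

The anchor chord is a minor triad on A, labeled iv.
iv on A implies A is the subdominant; that puts the tonic at E, and the lowercase numeral fits minor mode.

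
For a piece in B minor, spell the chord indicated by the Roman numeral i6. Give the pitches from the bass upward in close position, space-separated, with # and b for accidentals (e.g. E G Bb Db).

The numeral's case and figure indicate a minor triad. In B minor its root, the tonic, is B.
Stacking thirds from B gives B-D-F#.
With the 6 figure the chord is in first inversion; from the bass D upward in close position it reads D-F#-B.

D F# B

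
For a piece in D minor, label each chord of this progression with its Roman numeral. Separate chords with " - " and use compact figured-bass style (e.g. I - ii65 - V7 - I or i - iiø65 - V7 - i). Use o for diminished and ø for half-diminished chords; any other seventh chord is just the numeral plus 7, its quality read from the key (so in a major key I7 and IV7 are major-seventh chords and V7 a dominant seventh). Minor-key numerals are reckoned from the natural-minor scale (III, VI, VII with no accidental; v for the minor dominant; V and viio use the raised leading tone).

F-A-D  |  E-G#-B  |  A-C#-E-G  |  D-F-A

F-A-D: minor triad on D = scale degree 1 → i6.
E-G#-B: a major triad on E, the applied dominant of V → V/V.
A-C#-E-G: dominant seventh chord on A = scale degree 5 → V7.
D-F-A: root D is the tonic; minor triad there is i.

i6 - V/V - V7 - i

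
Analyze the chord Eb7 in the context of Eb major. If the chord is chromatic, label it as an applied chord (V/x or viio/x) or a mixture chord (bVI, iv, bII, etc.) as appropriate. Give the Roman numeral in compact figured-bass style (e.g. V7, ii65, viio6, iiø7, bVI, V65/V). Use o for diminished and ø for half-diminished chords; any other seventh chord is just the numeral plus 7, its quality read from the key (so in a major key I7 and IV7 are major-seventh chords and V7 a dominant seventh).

V7/IV

The pitches Eb-G-Bb-Db form a dominant seventh chord rooted on Eb.
Eb is not a diatonic chord root with this quality in Eb major, but it lies a perfect fifth above Ab (IV), so the chord functions as an applied dominant of IV.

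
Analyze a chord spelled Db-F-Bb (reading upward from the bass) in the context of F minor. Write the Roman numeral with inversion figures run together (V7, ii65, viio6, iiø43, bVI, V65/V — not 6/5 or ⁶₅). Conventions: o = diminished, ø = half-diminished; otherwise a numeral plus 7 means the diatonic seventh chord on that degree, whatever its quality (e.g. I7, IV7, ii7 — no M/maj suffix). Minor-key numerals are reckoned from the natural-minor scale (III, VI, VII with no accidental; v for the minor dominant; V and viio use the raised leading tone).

iv6

Stacked in thirds the chord is Bb-Db-F: a minor triad on Bb.
Bb is scale degree 4 in F minor, and a minor triad on that degree is written iv.
With Db in the bass the chord is in first inversion, so the figured bass is 6.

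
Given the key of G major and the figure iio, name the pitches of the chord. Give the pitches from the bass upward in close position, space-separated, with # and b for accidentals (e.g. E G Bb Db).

A C Eb

iio is the diminished supertonic triad, borrowed from the parallel minor. In G major that root is A.
So the chord is A-C-Eb, a diminished triad.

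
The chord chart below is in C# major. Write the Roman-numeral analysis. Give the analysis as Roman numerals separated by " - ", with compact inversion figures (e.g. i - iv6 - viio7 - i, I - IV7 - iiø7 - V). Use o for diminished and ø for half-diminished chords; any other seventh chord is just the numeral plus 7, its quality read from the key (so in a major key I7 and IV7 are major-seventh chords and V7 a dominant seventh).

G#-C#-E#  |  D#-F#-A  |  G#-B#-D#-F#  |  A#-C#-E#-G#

G#-C#-E#: major triad on C# = scale degree 1 → I64.
D#-F#-A: diminished triad on D# — chromatic; iio (borrowed from the parallel minor).
G#-B#-D#-F#: dominant seventh chord on G# = scale degree 5 → V7.
A#-C#-E#-G#: minor seventh chord on A# = scale degree 6 → vi7.

I64 - iio - V7 - vi7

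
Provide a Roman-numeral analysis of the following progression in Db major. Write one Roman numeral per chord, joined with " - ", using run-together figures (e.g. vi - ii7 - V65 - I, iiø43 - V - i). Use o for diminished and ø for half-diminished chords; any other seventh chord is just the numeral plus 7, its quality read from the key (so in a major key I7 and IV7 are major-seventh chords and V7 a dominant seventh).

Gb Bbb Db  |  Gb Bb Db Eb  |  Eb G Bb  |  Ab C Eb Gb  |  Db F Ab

iv - ii65 - V/V - V7 - I

Gb-Bbb-Db is non-diatonic — iv, a mixture chord from Db minor.
Gb-Bb-Db-Eb has root Eb, degree 2 in Db major, so ii65.
Eb-G-Bb: a major triad on Eb, the applied dominant of V → V/V.
Ab-C-Eb-Gb has root Ab, degree 5 in Db major, so V7.
Db-F-Ab has root Db, degree 1 in Db major, so I.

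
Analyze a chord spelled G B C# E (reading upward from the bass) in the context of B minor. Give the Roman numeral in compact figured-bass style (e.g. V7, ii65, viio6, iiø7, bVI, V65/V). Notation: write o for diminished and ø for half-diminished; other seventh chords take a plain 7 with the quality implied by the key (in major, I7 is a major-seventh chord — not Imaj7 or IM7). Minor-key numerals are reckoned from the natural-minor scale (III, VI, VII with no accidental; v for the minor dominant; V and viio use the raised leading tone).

iiø43

Stacked in thirds the chord is C#-E-G-B: a half-diminished seventh chord on C#.
C# is scale degree 2 in B minor, and a half-diminished seventh chord on that degree is written iiø7.
With G in the bass the chord is in second inversion, so the figured bass is 43.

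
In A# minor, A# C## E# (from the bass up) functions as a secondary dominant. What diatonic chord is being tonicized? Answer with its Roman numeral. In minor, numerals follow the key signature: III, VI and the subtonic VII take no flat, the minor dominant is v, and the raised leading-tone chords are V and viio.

iv

The chord is a major triad on A#.
A dominant resolves down a perfect fifth: A# → D#. In A# minor, D# is scale degree 4, i.e. iv.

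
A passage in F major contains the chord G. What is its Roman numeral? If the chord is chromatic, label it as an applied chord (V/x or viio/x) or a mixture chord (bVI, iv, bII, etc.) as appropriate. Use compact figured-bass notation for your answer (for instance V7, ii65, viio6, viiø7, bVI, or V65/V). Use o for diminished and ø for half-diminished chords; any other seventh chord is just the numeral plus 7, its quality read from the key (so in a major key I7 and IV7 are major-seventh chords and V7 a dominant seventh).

V/V

The pitches G-B-D form a major triad rooted on G.
G is not a diatonic chord root with this quality in F major, but it lies a perfect fifth above C (V), so the chord functions as an applied dominant of V.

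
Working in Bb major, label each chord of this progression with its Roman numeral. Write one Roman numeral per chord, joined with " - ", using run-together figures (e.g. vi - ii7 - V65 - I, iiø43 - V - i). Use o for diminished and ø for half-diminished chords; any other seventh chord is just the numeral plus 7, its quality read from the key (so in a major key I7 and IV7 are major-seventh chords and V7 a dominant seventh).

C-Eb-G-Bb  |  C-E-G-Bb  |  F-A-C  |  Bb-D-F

ii7 - V7/V - V - I

C-Eb-G-Bb: root C is the supertonic; minor seventh chord there is ii7.
C-E-G-Bb: chromatic; C is V of V, so V7/V.
F-A-C: root F is the dominant; major triad there is V.
Bb-D-F: root Bb is the tonic; major triad there is I.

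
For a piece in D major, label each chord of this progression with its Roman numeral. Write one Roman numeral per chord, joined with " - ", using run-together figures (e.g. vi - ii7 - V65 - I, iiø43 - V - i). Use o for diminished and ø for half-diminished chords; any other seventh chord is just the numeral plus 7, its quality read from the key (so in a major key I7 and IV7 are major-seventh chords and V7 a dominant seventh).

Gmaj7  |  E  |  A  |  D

IV7 - V/V - V - I

Gmaj7 has root G, degree 4 in D major, so IV7.
E: chromatic; E is V of V, so V/V.
A: major triad on A = scale degree 5 → V.
D has root D, degree 1 in D major, so I.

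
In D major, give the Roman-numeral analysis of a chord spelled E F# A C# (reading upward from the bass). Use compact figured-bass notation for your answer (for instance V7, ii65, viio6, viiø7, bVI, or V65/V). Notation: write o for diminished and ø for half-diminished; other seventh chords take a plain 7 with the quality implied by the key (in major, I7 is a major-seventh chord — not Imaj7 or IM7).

iii42

The pitches F#-A-C#-E form a minor seventh chord rooted on F#.
In D major, F# is the mediant; the diatonic minor seventh chord there is iii7.
With E in the bass the chord is in third inversion, so the figured bass is 42.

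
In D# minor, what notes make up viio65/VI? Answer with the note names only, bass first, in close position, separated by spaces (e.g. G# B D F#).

viio65/VI is a secondary leading-tone chord. The target VI is B in D# minor; the applied chord is rooted a semitone below, on A#.
Building a fully diminished seventh chord on A# gives A#-C#-E-G.
With the 65 figure the chord is in first inversion; from the bass C# upward in close position it reads C#-E-G-A#.

C# E G A#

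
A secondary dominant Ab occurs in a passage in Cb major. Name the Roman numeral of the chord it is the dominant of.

The chord is a major triad on Ab.
A dominant resolves down a perfect fifth: Ab → Db. In Cb major, Db is scale degree 2, i.e. ii.

ii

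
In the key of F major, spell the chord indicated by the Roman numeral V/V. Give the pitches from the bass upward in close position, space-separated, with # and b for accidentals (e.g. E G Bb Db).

G B D

V/V is a secondary dominant — the dominant triad of V. V in F major is C, so the applied chord's root is G, a perfect fifth above.
Building a major triad on G gives G-B-D.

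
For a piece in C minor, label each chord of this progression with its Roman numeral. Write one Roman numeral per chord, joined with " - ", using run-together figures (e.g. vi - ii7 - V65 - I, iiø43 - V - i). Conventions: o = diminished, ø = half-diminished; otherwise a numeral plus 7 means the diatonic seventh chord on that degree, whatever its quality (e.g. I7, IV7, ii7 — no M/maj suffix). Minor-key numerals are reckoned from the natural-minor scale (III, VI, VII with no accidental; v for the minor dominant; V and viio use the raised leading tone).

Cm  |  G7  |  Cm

Cm: minor triad on C = scale degree 1 → i.
G7: dominant seventh chord on G = scale degree 5 → V7.
Cm: minor triad on C = scale degree 1 → i.

i - V7 - i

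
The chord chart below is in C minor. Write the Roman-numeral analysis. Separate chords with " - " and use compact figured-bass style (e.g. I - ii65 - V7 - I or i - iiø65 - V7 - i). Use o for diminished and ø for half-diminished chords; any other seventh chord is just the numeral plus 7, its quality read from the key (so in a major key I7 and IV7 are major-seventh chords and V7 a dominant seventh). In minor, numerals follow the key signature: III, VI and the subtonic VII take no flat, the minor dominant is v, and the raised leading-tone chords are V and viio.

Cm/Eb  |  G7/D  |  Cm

i6 - V43 - i

Cm/Eb: minor triad on C = scale degree 1 → i6.
G7/D: dominant seventh chord on G = scale degree 5 → V43.
Cm has root C, degree 1 in C minor, so i.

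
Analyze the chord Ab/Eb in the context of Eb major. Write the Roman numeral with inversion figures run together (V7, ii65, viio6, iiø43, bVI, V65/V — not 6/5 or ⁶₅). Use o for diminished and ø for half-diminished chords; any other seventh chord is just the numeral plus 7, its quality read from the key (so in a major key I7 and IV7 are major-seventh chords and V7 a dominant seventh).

IV64

The pitches Ab-C-Eb form a major triad rooted on Ab.
In Eb major, Ab is the subdominant; the diatonic major triad there is IV.
With Eb in the bass the chord is in second inversion, so the figured bass is 64.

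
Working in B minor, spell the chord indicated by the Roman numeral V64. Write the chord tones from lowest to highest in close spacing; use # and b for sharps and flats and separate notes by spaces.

C# F# A#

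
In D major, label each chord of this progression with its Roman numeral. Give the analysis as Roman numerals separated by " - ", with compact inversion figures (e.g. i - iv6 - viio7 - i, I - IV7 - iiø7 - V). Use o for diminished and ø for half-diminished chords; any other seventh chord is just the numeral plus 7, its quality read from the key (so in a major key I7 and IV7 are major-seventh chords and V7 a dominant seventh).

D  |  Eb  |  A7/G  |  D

D: major triad on D = scale degree 1 → I.
Eb: major triad on Eb — chromatic; Eb is the lowered second degree, so this is the Neapolitan chord, bII.
A7/G: root A is the dominant; dominant seventh chord there is V42.
D has root D, degree 1 in D major, so I.

I - bII - V42 - I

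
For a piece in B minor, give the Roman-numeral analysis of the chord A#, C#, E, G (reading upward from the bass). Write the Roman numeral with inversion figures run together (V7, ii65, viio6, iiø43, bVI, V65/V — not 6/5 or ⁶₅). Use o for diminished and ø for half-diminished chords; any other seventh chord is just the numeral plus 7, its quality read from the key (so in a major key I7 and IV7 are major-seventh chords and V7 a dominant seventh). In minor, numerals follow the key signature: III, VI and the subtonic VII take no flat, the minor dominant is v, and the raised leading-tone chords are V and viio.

viio7

The pitches A#-C#-E-G form a fully diminished seventh chord rooted on A#.
A# is scale degree 7 in B minor, and a fully diminished seventh chord on that degree is written viio7.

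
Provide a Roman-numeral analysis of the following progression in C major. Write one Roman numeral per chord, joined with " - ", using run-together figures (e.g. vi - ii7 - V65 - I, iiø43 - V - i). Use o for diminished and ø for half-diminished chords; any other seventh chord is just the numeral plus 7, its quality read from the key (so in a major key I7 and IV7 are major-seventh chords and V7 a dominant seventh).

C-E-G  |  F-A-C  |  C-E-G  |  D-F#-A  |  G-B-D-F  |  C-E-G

C-E-G: major triad on C = scale degree 1 → I.
F-A-C: major triad on F = scale degree 4 → IV.
C-E-G: root C is the tonic; major triad there is I.
D-F#-A: a major triad on D, the applied dominant of V → V/V.
G-B-D-F: root G is the dominant; dominant seventh chord there is V7.
C-E-G: major triad on C = scale degree 1 → I.

I - IV - I - V/V - V7 - I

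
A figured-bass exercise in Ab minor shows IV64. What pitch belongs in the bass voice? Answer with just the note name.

Ab

IV in Ab minor has root Db; the chord is Db-F-Ab.
The figure 64 means second inversion — the fifth is in the bass.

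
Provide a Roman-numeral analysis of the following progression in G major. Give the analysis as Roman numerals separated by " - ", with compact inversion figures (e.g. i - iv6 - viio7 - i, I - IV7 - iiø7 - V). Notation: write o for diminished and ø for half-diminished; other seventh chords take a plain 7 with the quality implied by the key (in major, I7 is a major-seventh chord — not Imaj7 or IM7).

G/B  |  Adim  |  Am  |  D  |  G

I6 - iio - ii - V - I

G/B has root G, degree 1 in G major, so I6.
Adim: A with this quality isn't in the key; it's iio, borrowed from the parallel minor.
Am: root A is the supertonic; minor triad there is ii.
D has root D, degree 5 in G major, so V.
G: root G is the tonic; major triad there is I.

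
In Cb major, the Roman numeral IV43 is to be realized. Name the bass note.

IV in Cb major has root Fb; the chord is Fb-Ab-Cb-Eb.
The figure 43 means second inversion — the fifth is in the bass.

Cb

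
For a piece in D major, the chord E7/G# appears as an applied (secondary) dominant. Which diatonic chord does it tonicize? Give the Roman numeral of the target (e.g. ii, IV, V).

The chord is a dominant seventh chord on E.
A dominant resolves down a perfect fifth: E → A. In D major, A is scale degree 5, i.e. V.

V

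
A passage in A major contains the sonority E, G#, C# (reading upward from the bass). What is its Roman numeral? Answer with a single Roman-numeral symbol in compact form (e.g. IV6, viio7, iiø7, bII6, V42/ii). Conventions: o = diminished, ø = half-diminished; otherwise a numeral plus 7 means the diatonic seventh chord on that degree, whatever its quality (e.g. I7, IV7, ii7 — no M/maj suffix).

iii6

Stacked in thirds the chord is C#-E-G#: a minor triad on C#.
In A major, C# is the mediant; the diatonic minor triad there is iii.
With E in the bass the chord is in first inversion, so the figured bass is 6.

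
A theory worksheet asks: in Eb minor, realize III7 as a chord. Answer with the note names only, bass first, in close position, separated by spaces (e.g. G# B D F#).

The numeral's case and figure indicate a major seventh chord. In Eb minor its root, the third degree, is Gb.
Stacking thirds from Gb gives Gb-Bb-Db-F.

Gb Bb Db F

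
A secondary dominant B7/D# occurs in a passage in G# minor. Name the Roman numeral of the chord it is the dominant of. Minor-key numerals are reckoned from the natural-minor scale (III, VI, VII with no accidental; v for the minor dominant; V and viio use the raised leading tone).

VI

The chord is a dominant seventh chord on B.
A dominant resolves down a perfect fifth: B → E. In G# minor, E is scale degree 6, i.e. VI.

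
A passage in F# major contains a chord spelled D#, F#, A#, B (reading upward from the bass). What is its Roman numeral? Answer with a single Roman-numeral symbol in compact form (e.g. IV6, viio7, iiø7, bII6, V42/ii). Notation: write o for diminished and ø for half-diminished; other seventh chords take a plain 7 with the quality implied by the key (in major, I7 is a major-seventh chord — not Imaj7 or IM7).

IV65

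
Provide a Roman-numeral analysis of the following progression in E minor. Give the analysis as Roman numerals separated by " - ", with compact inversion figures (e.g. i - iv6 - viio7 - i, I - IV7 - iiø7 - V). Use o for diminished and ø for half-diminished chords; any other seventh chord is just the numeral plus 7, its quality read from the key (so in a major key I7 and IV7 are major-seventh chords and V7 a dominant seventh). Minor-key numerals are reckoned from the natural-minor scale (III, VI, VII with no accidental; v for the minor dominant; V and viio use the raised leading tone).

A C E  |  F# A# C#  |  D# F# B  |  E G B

A-C-E has root A, degree 4 in E minor, so iv.
F#-A#-C#: chromatic; F# is V of V, so V/V.
D#-F#-B: root B is the dominant; major triad there is V6.
E-G-B: minor triad on E = scale degree 1 → i.

iv - V/V - V6 - i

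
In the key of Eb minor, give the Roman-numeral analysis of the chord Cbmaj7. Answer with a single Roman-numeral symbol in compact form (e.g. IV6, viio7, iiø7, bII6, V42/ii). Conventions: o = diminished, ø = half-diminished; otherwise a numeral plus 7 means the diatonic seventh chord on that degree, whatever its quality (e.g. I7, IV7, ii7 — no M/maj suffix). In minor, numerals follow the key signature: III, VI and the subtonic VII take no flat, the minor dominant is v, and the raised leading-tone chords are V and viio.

Stacked in thirds the chord is Cb-Eb-Gb-Bb: a major seventh chord on Cb.
In Eb minor, Cb is the submediant; the diatonic major seventh chord there is VI7.

VI7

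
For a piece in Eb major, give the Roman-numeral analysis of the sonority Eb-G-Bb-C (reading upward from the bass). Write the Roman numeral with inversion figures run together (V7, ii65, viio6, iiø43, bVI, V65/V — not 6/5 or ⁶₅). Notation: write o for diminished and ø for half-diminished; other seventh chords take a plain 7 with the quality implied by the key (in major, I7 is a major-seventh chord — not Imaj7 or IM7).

Stacked in thirds the chord is C-Eb-G-Bb: a minor seventh chord on C.
C is scale degree 6 in Eb major, and a minor seventh chord on that degree is written vi7.
With Eb in the bass the chord is in first inversion, so the figured bass is 65.

vi65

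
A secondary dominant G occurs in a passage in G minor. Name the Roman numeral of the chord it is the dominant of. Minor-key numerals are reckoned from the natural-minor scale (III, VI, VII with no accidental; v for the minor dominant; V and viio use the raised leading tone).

The chord is a major triad on G.
A dominant resolves down a perfect fifth: G → C. In G minor, C is scale degree 4, i.e. iv.

iv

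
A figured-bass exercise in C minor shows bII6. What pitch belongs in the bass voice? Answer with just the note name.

F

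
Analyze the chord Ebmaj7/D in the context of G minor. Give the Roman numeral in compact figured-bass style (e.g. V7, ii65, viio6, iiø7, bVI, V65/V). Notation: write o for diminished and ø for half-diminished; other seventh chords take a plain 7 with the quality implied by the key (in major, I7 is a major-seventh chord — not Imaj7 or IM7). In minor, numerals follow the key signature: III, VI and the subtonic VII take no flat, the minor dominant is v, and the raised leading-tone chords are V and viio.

Stacked in thirds the chord is Eb-G-Bb-D: a major seventh chord on Eb.
In G minor, Eb is the submediant; the diatonic major seventh chord there is VI7.
With D in the bass the chord is in third inversion, so the figured bass is 42.

VI42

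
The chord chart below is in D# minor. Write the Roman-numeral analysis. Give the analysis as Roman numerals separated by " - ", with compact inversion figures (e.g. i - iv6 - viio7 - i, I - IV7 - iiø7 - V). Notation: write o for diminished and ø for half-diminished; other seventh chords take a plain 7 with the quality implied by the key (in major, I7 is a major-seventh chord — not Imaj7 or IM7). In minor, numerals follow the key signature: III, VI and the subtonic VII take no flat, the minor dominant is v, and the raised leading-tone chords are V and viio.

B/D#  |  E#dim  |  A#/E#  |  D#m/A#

VI6 - iio - V64 - i64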